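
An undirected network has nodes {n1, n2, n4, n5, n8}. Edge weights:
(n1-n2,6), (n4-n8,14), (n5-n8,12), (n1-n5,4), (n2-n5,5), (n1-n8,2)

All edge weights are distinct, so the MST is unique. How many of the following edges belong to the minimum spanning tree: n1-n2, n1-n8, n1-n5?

2

Kruskal: consider edges lightest-first.
n1-n8 (2): add. Components now {n5} {n1,n8} {n2} {n4}
n1-n5 (4): add. Components now {n1,n5,n8} {n2} {n4}
n2-n5 (5): add. Components now {n1,n2,n5,n8} {n4}
n1-n2 (6): skip — n2 and n1 already connected.
n5-n8 (12): skip — n5 and n8 already connected.
n4-n8 (14): add. Components now {n1,n2,n4,n5,n8}
MST edge set: {n1-n8, n1-n5, n2-n5, n4-n8}.
Of the listed edges, {n1-n8, n1-n5} are in the MST → 2.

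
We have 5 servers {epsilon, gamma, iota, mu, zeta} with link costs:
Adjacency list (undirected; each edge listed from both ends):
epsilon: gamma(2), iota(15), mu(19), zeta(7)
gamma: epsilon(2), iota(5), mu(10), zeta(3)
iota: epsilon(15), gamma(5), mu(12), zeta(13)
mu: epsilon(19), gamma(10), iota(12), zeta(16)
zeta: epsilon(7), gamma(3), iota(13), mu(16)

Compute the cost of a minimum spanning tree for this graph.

20

Sort edges by weight, then run Kruskal:
epsilon-gamma (2): add. Components now {mu} {epsilon,gamma} {zeta} {iota}
gamma-zeta (3): add. Components now {mu} {epsilon,gamma,zeta} {iota}
gamma-iota (5): add. Components now {mu} {epsilon,gamma,iota,zeta}
epsilon-zeta (7): skip — epsilon and zeta already connected.
gamma-mu (10): add. Components now {epsilon,gamma,iota,mu,zeta}
MST edges: epsilon-gamma, gamma-zeta, gamma-iota, gamma-mu; total weight 2+3+5+10 = 20.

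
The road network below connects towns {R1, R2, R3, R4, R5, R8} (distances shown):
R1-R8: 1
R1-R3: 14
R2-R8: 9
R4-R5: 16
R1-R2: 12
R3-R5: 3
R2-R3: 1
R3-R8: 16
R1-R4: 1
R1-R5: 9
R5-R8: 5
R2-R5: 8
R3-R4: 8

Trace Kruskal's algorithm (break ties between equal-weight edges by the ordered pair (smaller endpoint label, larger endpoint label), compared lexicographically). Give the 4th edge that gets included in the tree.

Sort edges by weight, then run Kruskal:
R1-R4 (1): add — endpoints in different components.
R1-R8 (1): add — endpoints in different components.
R2-R3 (1): add — endpoints in different components.
R3-R5 (3): add — endpoints in different components.
R5-R8 (5): add — endpoints in different components.
The 4th edge added is R3-R5.

R3-R5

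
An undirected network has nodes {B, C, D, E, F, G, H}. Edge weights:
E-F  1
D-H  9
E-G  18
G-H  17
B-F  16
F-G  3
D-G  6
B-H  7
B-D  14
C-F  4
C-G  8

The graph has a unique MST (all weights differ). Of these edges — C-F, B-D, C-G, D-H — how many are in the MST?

Sort edges by weight, then run Kruskal:
E-F (1): add — endpoints in different components.
F-G (3): add — endpoints in different components.
C-F (4): add — endpoints in different components.
D-G (6): add — endpoints in different components.
B-H (7): add — endpoints in different components.
C-G (8): skip — C and G already connected.
D-H (9): add — endpoints in different components.
MST edge set: {E-F, F-G, C-F, D-G, B-H, D-H}.
Of the listed edges, {C-F, D-H} are in the MST → 2.

2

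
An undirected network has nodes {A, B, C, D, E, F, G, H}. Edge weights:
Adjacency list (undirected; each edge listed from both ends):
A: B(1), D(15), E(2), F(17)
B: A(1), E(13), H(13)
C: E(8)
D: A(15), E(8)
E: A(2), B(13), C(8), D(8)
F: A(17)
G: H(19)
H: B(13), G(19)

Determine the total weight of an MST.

68

Prim's algorithm from F:
Step 1: cheapest edge leaving the tree is A–F (17); add A.
Step 2: cheapest edge leaving the tree is A–B (1); add B.
Step 3: cheapest edge leaving the tree is A–E (2); add E.
Step 4: cheapest edge leaving the tree is C–E (8); add C.
Step 5: cheapest edge leaving the tree is D–E (8); add D.
Step 6: cheapest edge leaving the tree is B–H (13); add H.
Step 7: cheapest edge leaving the tree is G–H (19); add G.
MST edges: A–F, A–B, A–E, C–E, D–E, B–H, G–H; total weight 17+1+2+8+8+13+19 = 68.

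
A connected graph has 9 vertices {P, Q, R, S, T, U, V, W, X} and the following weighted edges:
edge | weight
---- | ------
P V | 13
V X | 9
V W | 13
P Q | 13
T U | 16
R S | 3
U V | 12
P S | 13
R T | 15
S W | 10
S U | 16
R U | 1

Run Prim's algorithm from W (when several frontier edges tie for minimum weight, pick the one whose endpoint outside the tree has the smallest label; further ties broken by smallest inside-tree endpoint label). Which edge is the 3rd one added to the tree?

R-U

Prim's algorithm from W:
Step 1: cheapest edge leaving the tree is S W (10); add S.
Step 2: cheapest edge leaving the tree is R S (3); add R.
Step 3: cheapest edge leaving the tree is R U (1); add U.
Step 4: cheapest edge leaving the tree is U V (12); add V.
Step 5: cheapest edge leaving the tree is V X (9); add X.
Step 6: cheapest edge leaving the tree is P S (13); add P.
Step 7: cheapest edge leaving the tree is P Q (13); add Q.
Step 8: cheapest edge leaving the tree is R T (15); add T.
The 3rd edge added is R U.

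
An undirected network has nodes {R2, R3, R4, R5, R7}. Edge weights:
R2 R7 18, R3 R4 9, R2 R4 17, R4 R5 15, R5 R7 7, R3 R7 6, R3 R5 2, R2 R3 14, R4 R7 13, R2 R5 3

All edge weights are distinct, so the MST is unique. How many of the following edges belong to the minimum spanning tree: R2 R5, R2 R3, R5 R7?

1

Kruskal: consider edges lightest-first.
R3 R5 (2): add — endpoints in different components.
R2 R5 (3): add — endpoints in different components.
R3 R7 (6): add — endpoints in different components.
R5 R7 (7): skip — R7 and R5 already connected.
R3 R4 (9): add — endpoints in different components.
MST edge set: {R3 R5, R2 R5, R3 R7, R3 R4}.
Of the listed edges, {R2 R5} are in the MST → 1.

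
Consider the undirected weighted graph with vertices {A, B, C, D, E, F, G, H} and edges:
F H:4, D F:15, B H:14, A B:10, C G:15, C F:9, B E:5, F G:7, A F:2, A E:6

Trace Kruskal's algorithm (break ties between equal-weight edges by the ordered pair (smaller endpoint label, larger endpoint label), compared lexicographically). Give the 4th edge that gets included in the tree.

Sort edges by weight, then run Kruskal:
A F (2): add — endpoints in different components.
F H (4): add — endpoints in different components.
B E (5): add — endpoints in different components.
A E (6): add — endpoints in different components.
F G (7): add — endpoints in different components.
C F (9): add — endpoints in different components.
A B (10): skip — A and B already connected.
B H (14): skip — B and H already connected.
C G (15): skip — C and G already connected.
D F (15): add — endpoints in different components.
The 4th edge added is A E.

A-E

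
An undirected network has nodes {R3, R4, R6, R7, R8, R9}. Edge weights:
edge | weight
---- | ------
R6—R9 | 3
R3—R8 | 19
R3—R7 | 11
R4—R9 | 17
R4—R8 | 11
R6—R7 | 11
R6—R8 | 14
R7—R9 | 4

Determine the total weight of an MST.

43

Kruskal: consider edges lightest-first.
R6—R9 (3): add — endpoints in different components.
R7—R9 (4): add — endpoints in different components.
R3—R7 (11): add — endpoints in different components.
R4—R8 (11): add — endpoints in different components.
R6—R7 (11): skip — R6 and R7 already connected.
R6—R8 (14): add — endpoints in different components.
MST edges: R6—R9, R7—R9, R3—R7, R4—R8, R6—R8; total weight 3+4+11+11+14 = 43.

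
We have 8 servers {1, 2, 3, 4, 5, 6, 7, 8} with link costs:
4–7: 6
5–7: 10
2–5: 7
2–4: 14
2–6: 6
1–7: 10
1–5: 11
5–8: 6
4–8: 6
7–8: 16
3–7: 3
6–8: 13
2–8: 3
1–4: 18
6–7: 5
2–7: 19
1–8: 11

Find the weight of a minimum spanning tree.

39

Kruskal's algorithm — process edges by increasing weight (ties by edge label):
2–8 (3): add — endpoints in different components.
3–7 (3): add — endpoints in different components.
6–7 (5): add — endpoints in different components.
2–6 (6): add — endpoints in different components.
4–7 (6): add — endpoints in different components.
4–8 (6): skip — 4 and 8 already connected.
5–8 (6): add — endpoints in different components.
2–5 (7): skip — 2 and 5 already connected.
1–7 (10): add — endpoints in different components.
MST edges: 2–8, 3–7, 6–7, 2–6, 4–7, 5–8, 1–7; total weight 3+3+5+6+6+6+10 = 39.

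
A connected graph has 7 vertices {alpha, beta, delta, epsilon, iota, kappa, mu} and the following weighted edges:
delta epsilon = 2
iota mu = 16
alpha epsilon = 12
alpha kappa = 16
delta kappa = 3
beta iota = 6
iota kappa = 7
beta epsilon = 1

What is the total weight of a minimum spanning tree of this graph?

40

Kruskal: consider edges lightest-first.
beta epsilon (1): add. Components now {mu} {beta,epsilon} {delta} {kappa} {alpha} {iota}
delta epsilon (2): add. Components now {mu} {beta,delta,epsilon} {kappa} {alpha} {iota}
delta kappa (3): add. Components now {mu} {beta,delta,epsilon,kappa} {alpha} {iota}
beta iota (6): add. Components now {mu} {beta,delta,epsilon,iota,kappa} {alpha}
iota kappa (7): skip — kappa and iota already connected.
alpha epsilon (12): add. Components now {mu} {alpha,beta,delta,epsilon,iota,kappa}
alpha kappa (16): skip — kappa and alpha already connected.
iota mu (16): add. Components now {alpha,beta,delta,epsilon,iota,kappa,mu}
MST edges: beta epsilon, delta epsilon, delta kappa, beta iota, alpha epsilon, iota mu; total weight 1+2+3+6+12+16 = 40.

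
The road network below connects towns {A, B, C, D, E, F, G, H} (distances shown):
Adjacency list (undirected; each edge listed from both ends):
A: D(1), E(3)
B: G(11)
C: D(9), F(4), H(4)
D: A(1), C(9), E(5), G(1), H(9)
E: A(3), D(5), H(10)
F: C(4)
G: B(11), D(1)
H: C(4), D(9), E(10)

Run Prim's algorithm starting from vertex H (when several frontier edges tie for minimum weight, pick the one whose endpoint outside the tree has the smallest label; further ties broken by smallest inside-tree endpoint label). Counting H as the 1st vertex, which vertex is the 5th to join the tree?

A

Prim, starting at H.
Step 1: frontier [C–H 4, D–H 9, E–H 10] → take C–H (4); add C.
Step 2: frontier [C–F 4, C–D 9, D–H 9, E–H 10] → take C–F (4); add F.
Step 3: frontier [C–D 9, D–H 9, E–H 10] → take C–D (9); add D.
Step 4: frontier [A–D 1, D–G 1, D–E 5, E–H 10] → take A–D (1); add A.
Step 5: frontier [A–E 3, D–G 1, D–E 5, E–H 10] → take D–G (1); add G.
Step 6: frontier [A–E 3, D–E 5, B–G 11, E–H 10] → take A–E (3); add E.
Step 7: frontier [B–G 11] → take B–G (11); add B.
Vertex order: H, C, F, D, A, G, E, B. The 5th vertex is A.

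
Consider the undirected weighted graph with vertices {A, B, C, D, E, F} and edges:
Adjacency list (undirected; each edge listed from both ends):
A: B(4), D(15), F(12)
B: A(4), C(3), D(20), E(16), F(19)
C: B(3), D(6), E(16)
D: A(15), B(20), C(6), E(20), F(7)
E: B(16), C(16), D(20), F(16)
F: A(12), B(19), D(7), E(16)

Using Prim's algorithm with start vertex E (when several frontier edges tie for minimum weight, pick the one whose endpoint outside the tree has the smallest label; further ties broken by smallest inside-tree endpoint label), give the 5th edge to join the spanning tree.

D-F

Grow the tree from E using Prim:
Step 1: frontier [B-E 16, C-E 16, E-F 16, D-E 20] → take B-E (16); add B.
Step 2: frontier [B-C 3, A-B 4, B-F 19, B-D 20, C-E 16, E-F 16, D-E 20] → take B-C (3); add C.
Step 3: frontier [A-B 4, B-F 19, B-D 20, C-D 6, E-F 16, D-E 20] → take A-B (4); add A.
Step 4: frontier [A-F 12, A-D 15, B-F 19, B-D 20, C-D 6, E-F 16, D-E 20] → take C-D (6); add D.
Step 5: frontier [A-F 12, B-F 19, D-F 7, E-F 16] → take D-F (7); add F.
The 5th edge added is D-F.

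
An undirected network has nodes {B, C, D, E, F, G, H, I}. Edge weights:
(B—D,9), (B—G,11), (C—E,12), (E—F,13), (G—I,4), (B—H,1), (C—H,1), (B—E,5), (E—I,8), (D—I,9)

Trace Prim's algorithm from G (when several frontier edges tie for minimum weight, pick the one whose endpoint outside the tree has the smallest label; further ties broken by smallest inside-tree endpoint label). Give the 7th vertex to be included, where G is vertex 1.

D

Prim, starting at G.
Step 1: frontier [G—I 4, B—G 11] → take G—I (4); add I.
Step 2: frontier [B—G 11, E—I 8, D—I 9] → take E—I (8); add E.
Step 3: frontier [B—E 5, C—E 12, E—F 13, B—G 11, D—I 9] → take B—E (5); add B.
Step 4: frontier [B—H 1, B—D 9, C—E 12, E—F 13, D—I 9] → take B—H (1); add H.
Step 5: frontier [B—D 9, C—E 12, E—F 13, C—H 1, D—I 9] → take C—H (1); add C.
Step 6: frontier [B—D 9, E—F 13, D—I 9] → take B—D (9); add D.
Step 7: frontier [E—F 13] → take E—F (13); add F.
Vertex order: G, I, E, B, H, C, D, F. The 7th vertex is D.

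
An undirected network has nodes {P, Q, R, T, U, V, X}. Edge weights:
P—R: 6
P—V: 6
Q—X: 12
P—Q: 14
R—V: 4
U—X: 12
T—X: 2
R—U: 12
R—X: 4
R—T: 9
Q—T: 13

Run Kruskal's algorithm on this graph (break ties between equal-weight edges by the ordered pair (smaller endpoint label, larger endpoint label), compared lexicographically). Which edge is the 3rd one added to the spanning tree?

R-X

Kruskal: consider edges lightest-first.
T—X (2): add. Components now {U} {R} {T,X} {P} {Q} {V}
R—V (4): add. Components now {U} {R,V} {T,X} {P} {Q}
R—X (4): add. Components now {U} {R,T,V,X} {P} {Q}
P—R (6): add. Components now {U} {P,R,T,V,X} {Q}
P—V (6): skip — P and V already connected.
R—T (9): skip — R and T already connected.
Q—X (12): add. Components now {U} {P,Q,R,T,V,X}
R—U (12): add. Components now {P,Q,R,T,U,V,X}
The 3rd edge added is R—X.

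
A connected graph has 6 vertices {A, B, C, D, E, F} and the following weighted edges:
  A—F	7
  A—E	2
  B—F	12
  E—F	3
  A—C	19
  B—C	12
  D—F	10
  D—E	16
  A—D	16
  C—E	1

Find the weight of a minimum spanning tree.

28

Prim, starting at A.
Step 1: frontier [A—E 2, A—F 7, A—D 16, A—C 19] → take A—E (2); add E.
Step 2: frontier [A—F 7, A—D 16, A—C 19, C—E 1, E—F 3, D—E 16] → take C—E (1); add C.
Step 3: frontier [A—F 7, A—D 16, B—C 12, E—F 3, D—E 16] → take E—F (3); add F.
Step 4: frontier [A—D 16, B—C 12, D—E 16, D—F 10, B—F 12] → take D—F (10); add D.
Step 5: frontier [B—C 12, B—F 12] → take B—C (12); add B.
MST edges: A—E, C—E, E—F, D—F, B—C; total weight 2+1+3+10+12 = 28.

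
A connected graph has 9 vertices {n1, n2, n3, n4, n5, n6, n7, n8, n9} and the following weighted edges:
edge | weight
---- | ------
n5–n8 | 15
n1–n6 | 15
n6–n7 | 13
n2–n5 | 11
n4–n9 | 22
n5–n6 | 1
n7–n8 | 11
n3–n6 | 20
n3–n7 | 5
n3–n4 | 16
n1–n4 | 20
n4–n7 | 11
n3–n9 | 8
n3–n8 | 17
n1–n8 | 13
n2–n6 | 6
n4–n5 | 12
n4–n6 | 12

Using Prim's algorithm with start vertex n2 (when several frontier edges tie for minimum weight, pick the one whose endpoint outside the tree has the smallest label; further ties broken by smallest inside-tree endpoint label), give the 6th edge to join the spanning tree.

n3-n9

Prim, starting at n2.
Step 1: cheapest edge leaving the tree is n2–n6 (6); add n6.
Step 2: cheapest edge leaving the tree is n5–n6 (1); add n5.
Step 3: cheapest edge leaving the tree is n4–n5 (12); add n4.
Step 4: cheapest edge leaving the tree is n4–n7 (11); add n7.
Step 5: cheapest edge leaving the tree is n3–n7 (5); add n3.
Step 6: cheapest edge leaving the tree is n3–n9 (8); add n9.
Step 7: cheapest edge leaving the tree is n7–n8 (11); add n8.
Step 8: cheapest edge leaving the tree is n1–n8 (13); add n1.
The 6th edge added is n3–n9.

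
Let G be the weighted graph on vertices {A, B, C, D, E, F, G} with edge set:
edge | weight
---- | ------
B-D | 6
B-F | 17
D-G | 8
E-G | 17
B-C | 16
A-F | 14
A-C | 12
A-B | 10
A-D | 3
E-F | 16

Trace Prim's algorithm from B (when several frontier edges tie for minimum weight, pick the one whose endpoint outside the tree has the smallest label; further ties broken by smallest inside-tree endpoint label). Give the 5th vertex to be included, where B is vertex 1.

Grow the tree from B using Prim:
Step 1: frontier [B-D 6, A-B 10, B-C 16, B-F 17] → take B-D (6); add D.
Step 2: frontier [A-B 10, B-C 16, B-F 17, A-D 3, D-G 8] → take A-D (3); add A.
Step 3: frontier [A-C 12, A-F 14, B-C 16, B-F 17, D-G 8] → take D-G (8); add G.
Step 4: frontier [A-C 12, A-F 14, B-C 16, B-F 17, E-G 17] → take A-C (12); add C.
Step 5: frontier [A-F 14, B-F 17, E-G 17] → take A-F (14); add F.
Step 6: frontier [E-F 16, E-G 17] → take E-F (16); add E.
Vertex order: B, D, A, G, C, F, E. The 5th vertex is C.

C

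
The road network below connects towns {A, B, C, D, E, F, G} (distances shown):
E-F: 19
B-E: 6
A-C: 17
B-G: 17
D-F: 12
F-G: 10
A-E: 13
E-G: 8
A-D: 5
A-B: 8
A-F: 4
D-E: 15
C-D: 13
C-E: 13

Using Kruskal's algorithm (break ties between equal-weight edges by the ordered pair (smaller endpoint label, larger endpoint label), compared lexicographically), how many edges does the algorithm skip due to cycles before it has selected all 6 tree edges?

Kruskal: consider edges lightest-first.
A-F (4): add — endpoints in different components.
A-D (5): add — endpoints in different components.
B-E (6): add — endpoints in different components.
A-B (8): add — endpoints in different components.
E-G (8): add — endpoints in different components.
F-G (10): skip — F and G already connected.
D-F (12): skip — D and F already connected.
A-E (13): skip — A and E already connected.
C-D (13): add — endpoints in different components.
Edges rejected before the tree was complete: 3.

3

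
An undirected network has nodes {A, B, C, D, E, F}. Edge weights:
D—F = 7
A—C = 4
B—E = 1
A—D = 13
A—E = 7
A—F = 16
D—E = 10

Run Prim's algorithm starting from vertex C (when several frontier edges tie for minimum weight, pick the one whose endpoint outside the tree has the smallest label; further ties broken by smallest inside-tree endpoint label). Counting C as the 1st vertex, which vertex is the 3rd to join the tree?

E

Prim's algorithm from C:
Step 1: cheapest edge leaving the tree is A—C (4); add A.
Step 2: cheapest edge leaving the tree is A—E (7); add E.
Step 3: cheapest edge leaving the tree is B—E (1); add B.
Step 4: cheapest edge leaving the tree is D—E (10); add D.
Step 5: cheapest edge leaving the tree is D—F (7); add F.
Vertex order: C, A, E, B, D, F. The 3rd vertex is E.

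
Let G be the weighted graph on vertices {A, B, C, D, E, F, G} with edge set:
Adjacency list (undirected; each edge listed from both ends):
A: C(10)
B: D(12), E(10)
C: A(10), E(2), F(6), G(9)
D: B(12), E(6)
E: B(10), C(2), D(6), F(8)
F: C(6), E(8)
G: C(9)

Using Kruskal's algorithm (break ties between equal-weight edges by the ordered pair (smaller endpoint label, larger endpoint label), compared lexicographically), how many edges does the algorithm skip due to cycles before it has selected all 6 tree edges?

1

Kruskal: consider edges lightest-first.
C-E (2): add. Components now {A} {B} {C,E} {D} {F} {G}
C-F (6): add. Components now {A} {B} {C,E,F} {D} {G}
D-E (6): add. Components now {A} {B} {C,D,E,F} {G}
E-F (8): skip — E and F already connected.
C-G (9): add. Components now {A} {B} {C,D,E,F,G}
A-C (10): add. Components now {A,C,D,E,F,G} {B}
B-E (10): add. Components now {A,B,C,D,E,F,G}
Edges rejected before the tree was complete: 1.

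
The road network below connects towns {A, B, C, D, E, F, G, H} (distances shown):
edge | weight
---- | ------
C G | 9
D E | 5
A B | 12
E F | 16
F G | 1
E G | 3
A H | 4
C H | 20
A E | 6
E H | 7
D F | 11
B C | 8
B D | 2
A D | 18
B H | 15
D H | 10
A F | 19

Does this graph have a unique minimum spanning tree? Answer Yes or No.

Yes

Kruskal: consider edges lightest-first.
F G (1): add — endpoints in different components.
B D (2): add — endpoints in different components.
E G (3): add — endpoints in different components.
A H (4): add — endpoints in different components.
D E (5): add — endpoints in different components.
A E (6): add — endpoints in different components.
E H (7): skip — E and H already connected.
B C (8): add — endpoints in different components.
Every non-tree edge has weight strictly greater than the heaviest edge on the tree path between its endpoints, so the MST is unique.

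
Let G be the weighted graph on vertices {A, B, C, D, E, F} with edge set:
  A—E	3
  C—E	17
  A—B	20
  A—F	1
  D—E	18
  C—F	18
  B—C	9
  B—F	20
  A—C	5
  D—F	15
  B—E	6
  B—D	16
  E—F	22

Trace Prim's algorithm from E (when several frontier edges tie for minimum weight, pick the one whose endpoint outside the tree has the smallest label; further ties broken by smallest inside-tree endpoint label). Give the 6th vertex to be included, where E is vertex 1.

D

Prim, starting at E.
Step 1: frontier [A—E 3, B—E 6, C—E 17, D—E 18, E—F 22] → take A—E (3); add A.
Step 2: frontier [A—F 1, A—C 5, A—B 20, B—E 6, C—E 17, D—E 18, E—F 22] → take A—F (1); add F.
Step 3: frontier [A—C 5, A—B 20, B—E 6, C—E 17, D—E 18, D—F 15, C—F 18, B—F 20] → take A—C (5); add C.
Step 4: frontier [A—B 20, B—C 9, B—E 6, D—E 18, D—F 15, B—F 20] → take B—E (6); add B.
Step 5: frontier [B—D 16, D—E 18, D—F 15] → take D—F (15); add D.
Vertex order: E, A, F, C, B, D. The 6th vertex is D.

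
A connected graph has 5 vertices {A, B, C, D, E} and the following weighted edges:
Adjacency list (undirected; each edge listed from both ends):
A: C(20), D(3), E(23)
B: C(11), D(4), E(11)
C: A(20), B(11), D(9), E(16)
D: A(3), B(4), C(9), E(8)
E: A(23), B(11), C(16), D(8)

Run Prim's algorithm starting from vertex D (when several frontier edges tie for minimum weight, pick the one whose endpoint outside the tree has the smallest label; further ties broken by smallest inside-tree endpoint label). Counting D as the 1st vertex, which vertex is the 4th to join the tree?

Grow the tree from D using Prim:
Step 1: cheapest edge leaving the tree is A–D (3); add A.
Step 2: cheapest edge leaving the tree is B–D (4); add B.
Step 3: cheapest edge leaving the tree is D–E (8); add E.
Step 4: cheapest edge leaving the tree is C–D (9); add C.
Vertex order: D, A, B, E, C. The 4th vertex is E.

E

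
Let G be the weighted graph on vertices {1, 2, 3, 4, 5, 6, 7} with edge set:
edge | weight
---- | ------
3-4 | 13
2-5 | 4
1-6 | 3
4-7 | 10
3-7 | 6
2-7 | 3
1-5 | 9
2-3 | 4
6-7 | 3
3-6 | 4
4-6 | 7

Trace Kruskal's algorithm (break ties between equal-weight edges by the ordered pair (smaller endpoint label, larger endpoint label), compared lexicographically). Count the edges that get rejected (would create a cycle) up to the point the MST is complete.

2

Sort edges by weight, then run Kruskal:
1-6 (3): add — endpoints in different components.
2-7 (3): add — endpoints in different components.
6-7 (3): add — endpoints in different components.
2-3 (4): add — endpoints in different components.
2-5 (4): add — endpoints in different components.
3-6 (4): skip — 3 and 6 already connected.
3-7 (6): skip — 3 and 7 already connected.
4-6 (7): add — endpoints in different components.
Edges rejected before the tree was complete: 2.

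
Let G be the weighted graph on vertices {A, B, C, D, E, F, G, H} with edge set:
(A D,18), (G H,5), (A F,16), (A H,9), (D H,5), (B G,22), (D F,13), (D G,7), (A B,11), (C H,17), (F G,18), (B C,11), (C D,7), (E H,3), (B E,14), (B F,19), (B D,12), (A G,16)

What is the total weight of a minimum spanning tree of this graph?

53

Prim, starting at F.
Step 1: cheapest edge leaving the tree is D F (13); add D.
Step 2: cheapest edge leaving the tree is D H (5); add H.
Step 3: cheapest edge leaving the tree is E H (3); add E.
Step 4: cheapest edge leaving the tree is G H (5); add G.
Step 5: cheapest edge leaving the tree is C D (7); add C.
Step 6: cheapest edge leaving the tree is A H (9); add A.
Step 7: cheapest edge leaving the tree is A B (11); add B.
MST edges: D F, D H, E H, G H, C D, A H, A B; total weight 13+5+3+5+7+9+11 = 53.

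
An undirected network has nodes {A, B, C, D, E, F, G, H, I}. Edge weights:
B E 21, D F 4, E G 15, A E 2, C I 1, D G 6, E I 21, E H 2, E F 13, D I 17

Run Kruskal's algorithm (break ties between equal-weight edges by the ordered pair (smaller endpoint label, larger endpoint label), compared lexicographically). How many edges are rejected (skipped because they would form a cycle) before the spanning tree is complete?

Kruskal's algorithm — process edges by increasing weight (ties by edge label):
C I (1): add — endpoints in different components.
A E (2): add — endpoints in different components.
E H (2): add — endpoints in different components.
D F (4): add — endpoints in different components.
D G (6): add — endpoints in different components.
E F (13): add — endpoints in different components.
E G (15): skip — E and G already connected.
D I (17): add — endpoints in different components.
B E (21): add — endpoints in different components.
Edges rejected before the tree was complete: 1.

1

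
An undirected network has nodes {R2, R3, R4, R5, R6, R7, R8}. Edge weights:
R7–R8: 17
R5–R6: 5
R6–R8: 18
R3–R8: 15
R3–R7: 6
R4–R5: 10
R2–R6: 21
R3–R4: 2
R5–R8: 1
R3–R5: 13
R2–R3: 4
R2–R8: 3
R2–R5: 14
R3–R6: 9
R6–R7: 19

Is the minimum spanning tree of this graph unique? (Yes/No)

Sort edges by weight, then run Kruskal:
R5–R8 (1): add — endpoints in different components.
R3–R4 (2): add — endpoints in different components.
R2–R8 (3): add — endpoints in different components.
R2–R3 (4): add — endpoints in different components.
R5–R6 (5): add — endpoints in different components.
R3–R7 (6): add — endpoints in different components.
Every non-tree edge has weight strictly greater than the heaviest edge on the tree path between its endpoints, so the MST is unique.

Yes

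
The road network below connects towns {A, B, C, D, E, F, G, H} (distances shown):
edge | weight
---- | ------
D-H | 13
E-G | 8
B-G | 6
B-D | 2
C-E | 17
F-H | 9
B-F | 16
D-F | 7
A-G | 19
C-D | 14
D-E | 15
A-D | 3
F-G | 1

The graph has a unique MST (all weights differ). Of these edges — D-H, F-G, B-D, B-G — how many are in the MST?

Sort edges by weight, then run Kruskal:
F-G (1): add — endpoints in different components.
B-D (2): add — endpoints in different components.
A-D (3): add — endpoints in different components.
B-G (6): add — endpoints in different components.
D-F (7): skip — D and F already connected.
E-G (8): add — endpoints in different components.
F-H (9): add — endpoints in different components.
D-H (13): skip — D and H already connected.
C-D (14): add — endpoints in different components.
MST edge set: {F-G, B-D, A-D, B-G, E-G, F-H, C-D}.
Of the listed edges, {F-G, B-D, B-G} are in the MST → 3.

3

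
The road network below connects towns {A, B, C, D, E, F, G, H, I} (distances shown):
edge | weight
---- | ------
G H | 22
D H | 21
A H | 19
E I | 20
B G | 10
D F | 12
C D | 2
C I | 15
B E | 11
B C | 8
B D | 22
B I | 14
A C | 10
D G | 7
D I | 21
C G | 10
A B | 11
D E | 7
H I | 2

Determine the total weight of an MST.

62

Prim's algorithm from I:
Step 1: cheapest edge leaving the tree is H I (2); add H.
Step 2: cheapest edge leaving the tree is B I (14); add B.
Step 3: cheapest edge leaving the tree is B C (8); add C.
Step 4: cheapest edge leaving the tree is C D (2); add D.
Step 5: cheapest edge leaving the tree is D E (7); add E.
Step 6: cheapest edge leaving the tree is D G (7); add G.
Step 7: cheapest edge leaving the tree is A C (10); add A.
Step 8: cheapest edge leaving the tree is D F (12); add F.
MST edges: H I, B I, B C, C D, D E, D G, A C, D F; total weight 2+14+8+2+7+7+10+12 = 62.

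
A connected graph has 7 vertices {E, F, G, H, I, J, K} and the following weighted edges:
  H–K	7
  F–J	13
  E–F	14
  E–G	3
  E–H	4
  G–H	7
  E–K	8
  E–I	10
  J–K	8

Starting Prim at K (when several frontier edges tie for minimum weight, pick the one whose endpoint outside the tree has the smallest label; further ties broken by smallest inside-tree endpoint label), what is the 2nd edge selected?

E-H

Prim's algorithm from K:
Step 1: cheapest edge leaving the tree is H–K (7); add H.
Step 2: cheapest edge leaving the tree is E–H (4); add E.
Step 3: cheapest edge leaving the tree is E–G (3); add G.
Step 4: cheapest edge leaving the tree is J–K (8); add J.
Step 5: cheapest edge leaving the tree is E–I (10); add I.
Step 6: cheapest edge leaving the tree is F–J (13); add F.
The 2nd edge added is E–H.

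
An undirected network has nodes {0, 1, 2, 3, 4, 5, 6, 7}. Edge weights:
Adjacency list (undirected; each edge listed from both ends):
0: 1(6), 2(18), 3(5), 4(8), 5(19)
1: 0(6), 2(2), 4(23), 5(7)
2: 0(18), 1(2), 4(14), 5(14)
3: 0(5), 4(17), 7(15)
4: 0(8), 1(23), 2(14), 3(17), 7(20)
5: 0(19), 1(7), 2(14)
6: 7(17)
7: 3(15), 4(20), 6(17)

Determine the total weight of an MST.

60

Kruskal: consider edges lightest-first.
1-2 (2): add — endpoints in different components.
0-3 (5): add — endpoints in different components.
0-1 (6): add — endpoints in different components.
1-5 (7): add — endpoints in different components.
0-4 (8): add — endpoints in different components.
2-4 (14): skip — 2 and 4 already connected.
2-5 (14): skip — 2 and 5 already connected.
3-7 (15): add — endpoints in different components.
3-4 (17): skip — 3 and 4 already connected.
6-7 (17): add — endpoints in different components.
MST edges: 1-2, 0-3, 0-1, 1-5, 0-4, 3-7, 6-7; total weight 2+5+6+7+8+15+17 = 60.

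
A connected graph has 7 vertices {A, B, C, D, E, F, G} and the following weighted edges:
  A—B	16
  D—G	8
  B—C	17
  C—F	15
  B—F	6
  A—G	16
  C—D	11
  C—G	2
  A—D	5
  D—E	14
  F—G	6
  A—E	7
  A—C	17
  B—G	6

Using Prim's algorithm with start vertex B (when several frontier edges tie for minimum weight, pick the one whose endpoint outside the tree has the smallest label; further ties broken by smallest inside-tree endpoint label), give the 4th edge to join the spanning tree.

Grow the tree from B using Prim:
Step 1: cheapest edge leaving the tree is B—F (6); add F.
Step 2: cheapest edge leaving the tree is B—G (6); add G.
Step 3: cheapest edge leaving the tree is C—G (2); add C.
Step 4: cheapest edge leaving the tree is D—G (8); add D.
Step 5: cheapest edge leaving the tree is A—D (5); add A.
Step 6: cheapest edge leaving the tree is A—E (7); add E.
The 4th edge added is D—G.

D-G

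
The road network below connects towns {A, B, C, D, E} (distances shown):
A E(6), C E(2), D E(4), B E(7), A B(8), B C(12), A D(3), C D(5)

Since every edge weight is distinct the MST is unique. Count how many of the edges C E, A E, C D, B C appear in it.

Kruskal: consider edges lightest-first.
C E (2): add — endpoints in different components.
A D (3): add — endpoints in different components.
D E (4): add — endpoints in different components.
C D (5): skip — C and D already connected.
A E (6): skip — A and E already connected.
B E (7): add — endpoints in different components.
MST edge set: {C E, A D, D E, B E}.
Of the listed edges, {C E} are in the MST → 1.

1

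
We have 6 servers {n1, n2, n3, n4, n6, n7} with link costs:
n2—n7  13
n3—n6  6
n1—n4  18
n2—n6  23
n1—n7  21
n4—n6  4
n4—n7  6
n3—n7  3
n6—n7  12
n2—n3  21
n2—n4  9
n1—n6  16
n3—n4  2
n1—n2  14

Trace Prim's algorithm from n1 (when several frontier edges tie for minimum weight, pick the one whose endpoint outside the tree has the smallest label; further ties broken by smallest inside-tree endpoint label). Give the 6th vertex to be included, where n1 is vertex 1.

n6

Grow the tree from n1 using Prim:
Step 1: cheapest edge leaving the tree is n1—n2 (14); add n2.
Step 2: cheapest edge leaving the tree is n2—n4 (9); add n4.
Step 3: cheapest edge leaving the tree is n3—n4 (2); add n3.
Step 4: cheapest edge leaving the tree is n3—n7 (3); add n7.
Step 5: cheapest edge leaving the tree is n4—n6 (4); add n6.
Vertex order: n1, n2, n4, n3, n7, n6. The 6th vertex is n6.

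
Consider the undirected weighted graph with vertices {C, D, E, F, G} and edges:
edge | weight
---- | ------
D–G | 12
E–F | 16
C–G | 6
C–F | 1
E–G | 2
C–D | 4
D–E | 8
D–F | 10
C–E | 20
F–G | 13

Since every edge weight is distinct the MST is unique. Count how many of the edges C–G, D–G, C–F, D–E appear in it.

Kruskal: consider edges lightest-first.
C–F (1): add. Components now {C,F} {D} {E} {G}
E–G (2): add. Components now {C,F} {D} {E,G}
C–D (4): add. Components now {C,D,F} {E,G}
C–G (6): add. Components now {C,D,E,F,G}
MST edge set: {C–F, E–G, C–D, C–G}.
Of the listed edges, {C–G, C–F} are in the MST → 2.

2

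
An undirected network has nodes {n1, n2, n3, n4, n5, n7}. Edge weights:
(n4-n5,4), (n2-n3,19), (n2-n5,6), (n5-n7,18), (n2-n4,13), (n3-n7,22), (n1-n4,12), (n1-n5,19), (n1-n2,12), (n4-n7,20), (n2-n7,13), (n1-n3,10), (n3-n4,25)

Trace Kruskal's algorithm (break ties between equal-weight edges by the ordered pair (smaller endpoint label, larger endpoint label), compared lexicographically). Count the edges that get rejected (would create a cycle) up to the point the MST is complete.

Kruskal: consider edges lightest-first.
n4-n5 (4): add — endpoints in different components.
n2-n5 (6): add — endpoints in different components.
n1-n3 (10): add — endpoints in different components.
n1-n2 (12): add — endpoints in different components.
n1-n4 (12): skip — n4 and n1 already connected.
n2-n4 (13): skip — n4 and n2 already connected.
n2-n7 (13): add — endpoints in different components.
Edges rejected before the tree was complete: 2.

2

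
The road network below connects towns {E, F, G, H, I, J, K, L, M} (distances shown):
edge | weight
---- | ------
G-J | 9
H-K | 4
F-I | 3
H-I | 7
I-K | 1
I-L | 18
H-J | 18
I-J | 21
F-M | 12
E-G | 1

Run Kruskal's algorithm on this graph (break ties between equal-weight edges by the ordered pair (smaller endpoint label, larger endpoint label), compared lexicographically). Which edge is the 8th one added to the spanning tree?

I-L

Kruskal: consider edges lightest-first.
E-G (1): add — endpoints in different components.
I-K (1): add — endpoints in different components.
F-I (3): add — endpoints in different components.
H-K (4): add — endpoints in different components.
H-I (7): skip — H and I already connected.
G-J (9): add — endpoints in different components.
F-M (12): add — endpoints in different components.
H-J (18): add — endpoints in different components.
I-L (18): add — endpoints in different components.
The 8th edge added is I-L.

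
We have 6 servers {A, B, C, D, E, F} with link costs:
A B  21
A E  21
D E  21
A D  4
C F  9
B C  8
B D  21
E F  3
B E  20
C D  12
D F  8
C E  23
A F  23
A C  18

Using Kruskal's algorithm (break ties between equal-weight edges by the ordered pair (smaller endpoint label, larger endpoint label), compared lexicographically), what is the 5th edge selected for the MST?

Sort edges by weight, then run Kruskal:
E F (3): add — endpoints in different components.
A D (4): add — endpoints in different components.
B C (8): add — endpoints in different components.
D F (8): add — endpoints in different components.
C F (9): add — endpoints in different components.
The 5th edge added is C F.

C-F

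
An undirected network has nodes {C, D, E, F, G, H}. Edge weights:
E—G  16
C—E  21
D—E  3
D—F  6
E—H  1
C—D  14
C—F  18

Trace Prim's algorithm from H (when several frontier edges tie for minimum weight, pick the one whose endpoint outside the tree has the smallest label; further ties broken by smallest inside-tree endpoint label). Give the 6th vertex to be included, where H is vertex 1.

G

Grow the tree from H using Prim:
Step 1: frontier [E—H 1] → take E—H (1); add E.
Step 2: frontier [D—E 3, E—G 16, C—E 21] → take D—E (3); add D.
Step 3: frontier [D—F 6, C—D 14, E—G 16, C—E 21] → take D—F (6); add F.
Step 4: frontier [C—D 14, E—G 16, C—E 21, C—F 18] → take C—D (14); add C.
Step 5: frontier [E—G 16] → take E—G (16); add G.
Vertex order: H, E, D, F, C, G. The 6th vertex is G.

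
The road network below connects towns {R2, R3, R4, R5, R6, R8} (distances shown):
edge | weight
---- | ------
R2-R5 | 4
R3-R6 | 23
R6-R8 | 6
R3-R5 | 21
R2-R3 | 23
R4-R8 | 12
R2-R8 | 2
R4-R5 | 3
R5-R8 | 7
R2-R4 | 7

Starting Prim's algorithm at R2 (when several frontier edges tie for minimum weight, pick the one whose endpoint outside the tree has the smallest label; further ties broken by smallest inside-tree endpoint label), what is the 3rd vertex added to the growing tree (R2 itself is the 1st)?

R5

Grow the tree from R2 using Prim:
Step 1: cheapest edge leaving the tree is R2-R8 (2); add R8.
Step 2: cheapest edge leaving the tree is R2-R5 (4); add R5.
Step 3: cheapest edge leaving the tree is R4-R5 (3); add R4.
Step 4: cheapest edge leaving the tree is R6-R8 (6); add R6.
Step 5: cheapest edge leaving the tree is R3-R5 (21); add R3.
Vertex order: R2, R8, R5, R4, R6, R3. The 3rd vertex is R5.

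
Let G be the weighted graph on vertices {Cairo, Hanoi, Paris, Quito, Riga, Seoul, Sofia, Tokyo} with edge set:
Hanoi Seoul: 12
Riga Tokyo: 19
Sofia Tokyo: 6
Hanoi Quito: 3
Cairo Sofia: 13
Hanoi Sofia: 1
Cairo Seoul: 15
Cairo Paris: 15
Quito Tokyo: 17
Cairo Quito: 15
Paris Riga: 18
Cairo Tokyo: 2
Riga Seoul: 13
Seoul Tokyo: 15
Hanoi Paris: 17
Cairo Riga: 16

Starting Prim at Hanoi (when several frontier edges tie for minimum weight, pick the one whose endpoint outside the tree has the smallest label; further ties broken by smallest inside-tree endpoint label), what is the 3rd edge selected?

Sofia-Tokyo

Prim, starting at Hanoi.
Step 1: cheapest edge leaving the tree is Hanoi Sofia (1); add Sofia.
Step 2: cheapest edge leaving the tree is Hanoi Quito (3); add Quito.
Step 3: cheapest edge leaving the tree is Sofia Tokyo (6); add Tokyo.
Step 4: cheapest edge leaving the tree is Cairo Tokyo (2); add Cairo.
Step 5: cheapest edge leaving the tree is Hanoi Seoul (12); add Seoul.
Step 6: cheapest edge leaving the tree is Riga Seoul (13); add Riga.
Step 7: cheapest edge leaving the tree is Cairo Paris (15); add Paris.
The 3rd edge added is Sofia Tokyo.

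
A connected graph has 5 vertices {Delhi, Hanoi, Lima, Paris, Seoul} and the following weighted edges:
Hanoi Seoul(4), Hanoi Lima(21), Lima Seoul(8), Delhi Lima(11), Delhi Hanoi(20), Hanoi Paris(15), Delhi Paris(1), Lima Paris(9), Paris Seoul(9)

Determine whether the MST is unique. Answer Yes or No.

No

Kruskal's algorithm — process edges by increasing weight (ties by edge label):
Delhi Paris (1): add. Components now {Delhi,Paris} {Seoul} {Hanoi} {Lima}
Hanoi Seoul (4): add. Components now {Delhi,Paris} {Hanoi,Seoul} {Lima}
Lima Seoul (8): add. Components now {Delhi,Paris} {Hanoi,Lima,Seoul}
Lima Paris (9): add. Components now {Delhi,Hanoi,Lima,Paris,Seoul}
Non-tree edge Paris Seoul has weight 9, equal to the heaviest edge on its tree cycle — swapping gives another MST of the same weight. Not unique.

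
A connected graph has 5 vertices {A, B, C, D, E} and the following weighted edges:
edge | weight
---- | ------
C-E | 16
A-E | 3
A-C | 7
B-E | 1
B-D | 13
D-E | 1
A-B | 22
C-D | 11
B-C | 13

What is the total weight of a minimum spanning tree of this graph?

Sort edges by weight, then run Kruskal:
B-E (1): add. Components now {A} {B,E} {C} {D}
D-E (1): add. Components now {A} {B,D,E} {C}
A-E (3): add. Components now {A,B,D,E} {C}
A-C (7): add. Components now {A,B,C,D,E}
MST edges: B-E, D-E, A-E, A-C; total weight 1+1+3+7 = 12.

12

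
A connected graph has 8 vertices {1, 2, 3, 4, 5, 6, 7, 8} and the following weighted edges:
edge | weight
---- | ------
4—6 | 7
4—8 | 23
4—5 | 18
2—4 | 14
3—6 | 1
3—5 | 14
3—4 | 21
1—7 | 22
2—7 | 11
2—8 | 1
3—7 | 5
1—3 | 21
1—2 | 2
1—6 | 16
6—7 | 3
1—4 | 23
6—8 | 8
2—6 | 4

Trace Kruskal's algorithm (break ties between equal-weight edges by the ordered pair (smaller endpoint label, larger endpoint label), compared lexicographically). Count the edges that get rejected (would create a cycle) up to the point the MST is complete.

4

Sort edges by weight, then run Kruskal:
2—8 (1): add — endpoints in different components.
3—6 (1): add — endpoints in different components.
1—2 (2): add — endpoints in different components.
6—7 (3): add — endpoints in different components.
2—6 (4): add — endpoints in different components.
3—7 (5): skip — 3 and 7 already connected.
4—6 (7): add — endpoints in different components.
6—8 (8): skip — 6 and 8 already connected.
2—7 (11): skip — 2 and 7 already connected.
2—4 (14): skip — 2 and 4 already connected.
3—5 (14): add — endpoints in different components.
Edges rejected before the tree was complete: 4.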